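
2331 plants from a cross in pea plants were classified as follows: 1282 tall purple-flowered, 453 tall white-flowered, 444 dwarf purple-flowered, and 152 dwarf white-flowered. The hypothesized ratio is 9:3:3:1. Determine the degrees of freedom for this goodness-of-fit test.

3

A goodness-of-fit test with 4 phenotype classes has df = 4 − 1 = 3.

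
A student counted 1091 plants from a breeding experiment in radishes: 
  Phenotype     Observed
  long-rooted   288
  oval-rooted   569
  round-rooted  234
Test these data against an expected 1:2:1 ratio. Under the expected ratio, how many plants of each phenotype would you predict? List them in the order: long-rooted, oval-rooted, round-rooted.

Expected counts for N = 1091 under a 1:2:1 ratio (total parts = 4):
  long-rooted: 1091 × 1/4 = 272.75
  oval-rooted: 1091 × 2/4 = 545.5
  round-rooted: 1091 × 1/4 = 272.75

272.75, 545.5, 272.75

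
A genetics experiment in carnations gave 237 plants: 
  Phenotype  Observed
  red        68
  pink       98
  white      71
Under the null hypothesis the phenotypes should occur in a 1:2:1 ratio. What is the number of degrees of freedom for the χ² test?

2

A goodness-of-fit test with 3 phenotype classes has df = 3 − 1 = 2.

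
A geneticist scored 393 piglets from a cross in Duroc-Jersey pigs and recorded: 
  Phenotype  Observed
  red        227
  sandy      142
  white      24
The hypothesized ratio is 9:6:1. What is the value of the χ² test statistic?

The 9:6:1 ratio has 16 parts, so with N = 393 the expected counts are:
  red: 393 × 9/16 = 221.0625
  sandy: 393 × 6/16 = 147.375
  white: 393 × 1/16 = 24.5625
χ² = Σ (O − E)² / E
  red: (227 − 221.0625)² / 221.0625 = 0.1595
  sandy: (142 − 147.375)² / 147.375 = 0.1960
  white: (24 − 24.5625)² / 24.5625 = 0.0129
χ² = 0.1595 + 0.1960 + 0.0129 = 0.3684 ≈ 0.368

0.368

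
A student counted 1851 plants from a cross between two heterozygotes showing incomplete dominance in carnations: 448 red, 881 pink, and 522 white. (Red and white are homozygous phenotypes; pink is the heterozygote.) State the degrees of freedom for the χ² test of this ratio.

With incomplete dominance, a heterozygote × heterozygote cross gives a 1:2:1 phenotypic ratio.
A goodness-of-fit test with 3 phenotype classes has df = 3 − 1 = 2.

2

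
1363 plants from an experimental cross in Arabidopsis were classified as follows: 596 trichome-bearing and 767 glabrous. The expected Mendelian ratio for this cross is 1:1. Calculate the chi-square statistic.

21.453

The 1:1 ratio has 2 parts, so with N = 1363 the expected counts are:
  trichome-bearing: 1363 × 1/2 = 681.5
  glabrous: 1363 × 1/2 = 681.5
χ² = Σ (O − E)² / E
  trichome-bearing: (596 − 681.5)² / 681.5 = 10.7267
  glabrous: (767 − 681.5)² / 681.5 = 10.7267
χ² = 10.7267 + 10.7267 = 21.4534 ≈ 21.453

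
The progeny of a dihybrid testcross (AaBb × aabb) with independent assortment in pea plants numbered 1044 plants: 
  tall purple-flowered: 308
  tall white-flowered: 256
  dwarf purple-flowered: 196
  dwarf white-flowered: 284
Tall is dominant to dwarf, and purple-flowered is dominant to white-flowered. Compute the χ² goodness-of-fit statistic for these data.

A dihybrid testcross with independent assortment gives a 1:1:1:1 ratio.
Expected counts for N = 1044 under a 1:1:1:1 ratio (total parts = 4):
  tall purple-flowered: 1044 × 1/4 = 261
  tall white-flowered: 1044 × 1/4 = 261
  dwarf purple-flowered: 1044 × 1/4 = 261
  dwarf white-flowered: 1044 × 1/4 = 261
χ² = Σ (O − E)² / E
  tall purple-flowered: (308 − 261)² / 261 = 8.4636
  tall white-flowered: (256 − 261)² / 261 = 0.0958
  dwarf purple-flowered: (196 − 261)² / 261 = 16.1877
  dwarf white-flowered: (284 − 261)² / 261 = 2.0268
χ² = 8.4636 + 0.0958 + 16.1877 + 2.0268 = 26.7739 ≈ 26.774

26.774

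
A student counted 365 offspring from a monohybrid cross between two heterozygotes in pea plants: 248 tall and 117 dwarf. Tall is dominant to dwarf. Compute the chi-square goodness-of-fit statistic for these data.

9.689

For a monohybrid cross between heterozygotes with complete dominance, the expected phenotypic ratio is 3:1.
Under the 3:1 hypothesis (Σ ratio = 4, N = 365):
  tall: 365 × 3/4 = 273.75
  dwarf: 365 × 1/4 = 91.25
χ² = Σ (O − E)² / E
  tall: (248 − 273.75)² / 273.75 = 2.4221
  dwarf: (117 − 91.25)² / 91.25 = 7.2664
χ² = 2.4221 + 7.2664 = 9.6885 ≈ 9.689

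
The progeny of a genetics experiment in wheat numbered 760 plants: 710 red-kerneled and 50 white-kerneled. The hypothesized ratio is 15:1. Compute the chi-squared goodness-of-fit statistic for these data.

Expected counts for N = 760 under a 15:1 ratio (total parts = 16):
  red-kerneled: 760 × 15/16 = 712.5
  white-kerneled: 760 × 1/16 = 47.5
χ² = Σ (O − E)² / E
  red-kerneled: (710 − 712.5)² / 712.5 = 0.0088
  white-kerneled: (50 − 47.5)² / 47.5 = 0.1316
χ² = 0.0088 + 0.1316 = 0.1404 ≈ 0.140

0.140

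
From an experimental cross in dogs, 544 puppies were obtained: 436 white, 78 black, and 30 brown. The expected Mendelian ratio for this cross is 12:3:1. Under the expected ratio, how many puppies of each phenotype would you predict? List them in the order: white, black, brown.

The 12:3:1 ratio has 16 parts, so with N = 544 the expected counts are:
  white: 544 × 12/16 = 408
  black: 544 × 3/16 = 102
  brown: 544 × 1/16 = 34

408, 102, 34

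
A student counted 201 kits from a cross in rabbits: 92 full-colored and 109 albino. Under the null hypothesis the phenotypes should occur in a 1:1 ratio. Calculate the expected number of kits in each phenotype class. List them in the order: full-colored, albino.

Under the 1:1 hypothesis (Σ ratio = 2, N = 201):
  full-colored: 201 × 1/2 = 100.5
  albino: 201 × 1/2 = 100.5

100.5, 100.5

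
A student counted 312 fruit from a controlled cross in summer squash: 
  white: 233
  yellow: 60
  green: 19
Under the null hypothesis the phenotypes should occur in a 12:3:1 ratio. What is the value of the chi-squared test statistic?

0.056

Total ratio parts = 16. Expected numbers out of 312:
  white: 312 × 12/16 = 234
  yellow: 312 × 3/16 = 58.5
  green: 312 × 1/16 = 19.5
χ² = Σ (O − E)² / E
  white: (233 − 234)² / 234 = 0.0043
  yellow: (60 − 58.5)² / 58.5 = 0.0385
  green: (19 − 19.5)² / 19.5 = 0.0128
χ² = 0.0043 + 0.0385 + 0.0128 = 0.0556 ≈ 0.056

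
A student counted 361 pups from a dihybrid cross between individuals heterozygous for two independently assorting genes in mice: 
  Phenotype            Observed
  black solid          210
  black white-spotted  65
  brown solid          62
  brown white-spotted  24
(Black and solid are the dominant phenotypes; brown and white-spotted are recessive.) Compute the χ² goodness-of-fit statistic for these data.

A dihybrid F₂ with independent assortment and complete dominance at both loci gives a 9:3:3:1 phenotypic ratio.
Under the 9:3:3:1 hypothesis (Σ ratio = 16, N = 361):
  black solid: 361 × 9/16 = 203.0625
  black white-spotted: 361 × 3/16 = 67.6875
  brown solid: 361 × 3/16 = 67.6875
  brown white-spotted: 361 × 1/16 = 22.5625
χ² = Σ (O − E)² / E
  black solid: (210 − 203.0625)² / 203.0625 = 0.2370
  black white-spotted: (65 − 67.6875)² / 67.6875 = 0.1067
  brown solid: (62 − 67.6875)² / 67.6875 = 0.4779
  brown white-spotted: (24 − 22.5625)² / 22.5625 = 0.0916
χ² = 0.2370 + 0.1067 + 0.4779 + 0.0916 = 0.9132 ≈ 0.913

0.913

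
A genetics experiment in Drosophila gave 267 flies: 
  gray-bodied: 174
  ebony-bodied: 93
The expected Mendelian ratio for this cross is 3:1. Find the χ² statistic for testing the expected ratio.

The 3:1 ratio has 4 parts, so with N = 267 the expected counts are:
  gray-bodied: 267 × 3/4 = 200.25
  ebony-bodied: 267 × 1/4 = 66.75
χ² = Σ (O − E)² / E
  gray-bodied: (174 − 200.25)² / 200.25 = 3.4410
  ebony-bodied: (93 − 66.75)² / 66.75 = 10.3230
χ² = 3.4410 + 10.3230 = 13.764

13.764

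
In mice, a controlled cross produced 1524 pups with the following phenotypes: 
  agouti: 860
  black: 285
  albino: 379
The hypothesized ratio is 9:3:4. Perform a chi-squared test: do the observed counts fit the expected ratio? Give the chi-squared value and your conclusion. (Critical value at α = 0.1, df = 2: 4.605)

Under the 9:3:4 hypothesis (Σ ratio = 16, N = 1524):
  agouti: 1524 × 9/16 = 857.25
  black: 1524 × 3/16 = 285.75
  albino: 1524 × 4/16 = 381
χ² = Σ (O − E)² / E
  agouti: (860 − 857.25)² / 857.25 = 0.0088
  black: (285 − 285.75)² / 285.75 = 0.0020
  albino: (379 − 381)² / 381 = 0.0105
χ² = 0.0088 + 0.0020 + 0.0105 = 0.0213 ≈ 0.021
Degrees of freedom = 3 − 1 = 2; critical value at α = 0.1 is 4.605.
Since 0.021 < 4.605, we fail to reject the null hypothesis — the data are consistent with the 9:3:4 ratio.

0.021; consistent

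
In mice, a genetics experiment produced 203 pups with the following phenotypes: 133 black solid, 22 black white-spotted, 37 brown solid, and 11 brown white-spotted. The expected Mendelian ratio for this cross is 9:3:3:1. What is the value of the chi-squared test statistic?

10.132

The 9:3:3:1 ratio has 16 parts, so with N = 203 the expected counts are:
  black solid: 203 × 9/16 = 114.1875
  black white-spotted: 203 × 3/16 = 38.0625
  brown solid: 203 × 3/16 = 38.0625
  brown white-spotted: 203 × 1/16 = 12.6875
χ² = Σ (O − E)² / E
  black solid: (133 − 114.1875)² / 114.1875 = 3.0994
  black white-spotted: (22 − 38.0625)² / 38.0625 = 6.7784
  brown solid: (37 − 38.0625)² / 38.0625 = 0.0297
  brown white-spotted: (11 − 12.6875)² / 12.6875 = 0.2244
χ² = 3.0994 + 6.7784 + 0.0297 + 0.2244 = 10.1319 ≈ 10.132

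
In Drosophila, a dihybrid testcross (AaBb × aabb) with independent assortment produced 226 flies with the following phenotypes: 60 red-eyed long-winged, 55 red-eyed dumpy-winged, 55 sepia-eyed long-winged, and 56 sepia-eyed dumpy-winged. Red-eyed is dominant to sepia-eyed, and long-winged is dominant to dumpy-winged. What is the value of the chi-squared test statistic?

A dihybrid testcross with independent assortment gives a 1:1:1:1 ratio.
Under the 1:1:1:1 hypothesis (Σ ratio = 4, N = 226):
  red-eyed long-winged: 226 × 1/4 = 56.5
  red-eyed dumpy-winged: 226 × 1/4 = 56.5
  sepia-eyed long-winged: 226 × 1/4 = 56.5
  sepia-eyed dumpy-winged: 226 × 1/4 = 56.5
χ² = Σ (O − E)² / E
  red-eyed long-winged: (60 − 56.5)² / 56.5 = 0.2168
  red-eyed dumpy-winged: (55 − 56.5)² / 56.5 = 0.0398
  sepia-eyed long-winged: (55 − 56.5)² / 56.5 = 0.0398
  sepia-eyed dumpy-winged: (56 − 56.5)² / 56.5 = 0.0044
χ² = 0.2168 + 0.0398 + 0.0398 + 0.0044 = 0.3008 ≈ 0.301

0.301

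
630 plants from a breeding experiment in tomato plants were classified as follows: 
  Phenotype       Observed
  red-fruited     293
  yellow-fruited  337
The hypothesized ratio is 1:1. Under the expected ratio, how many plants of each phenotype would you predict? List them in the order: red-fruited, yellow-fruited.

Under the 1:1 hypothesis (Σ ratio = 2, N = 630):
  red-fruited: 630 × 1/2 = 315
  yellow-fruited: 630 × 1/2 = 315

315, 315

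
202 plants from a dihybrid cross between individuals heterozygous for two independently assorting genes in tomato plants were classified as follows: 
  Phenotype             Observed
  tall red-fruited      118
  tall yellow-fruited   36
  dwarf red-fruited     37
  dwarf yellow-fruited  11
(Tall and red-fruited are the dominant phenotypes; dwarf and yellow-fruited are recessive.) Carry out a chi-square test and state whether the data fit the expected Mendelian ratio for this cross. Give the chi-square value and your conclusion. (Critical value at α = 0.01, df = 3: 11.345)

A dihybrid F₂ with independent assortment and complete dominance at both loci gives a 9:3:3:1 phenotypic ratio.
Expected counts for N = 202 under a 9:3:3:1 ratio (total parts = 16):
  tall red-fruited: 202 × 9/16 = 113.625
  tall yellow-fruited: 202 × 3/16 = 37.875
  dwarf red-fruited: 202 × 3/16 = 37.875
  dwarf yellow-fruited: 202 × 1/16 = 12.625
χ² = Σ (O − E)² / E
  tall red-fruited: (118 − 113.625)² / 113.625 = 0.1685
  tall yellow-fruited: (36 − 37.875)² / 37.875 = 0.0928
  dwarf red-fruited: (37 − 37.875)² / 37.875 = 0.0202
  dwarf yellow-fruited: (11 − 12.625)² / 12.625 = 0.2092
χ² = 0.1685 + 0.0928 + 0.0202 + 0.2092 = 0.4907 ≈ 0.491
Degrees of freedom = 4 − 1 = 3; critical value at α = 0.01 is 11.345.
Since 0.491 < 11.345, we fail to reject the null hypothesis — the data are consistent with the 9:3:3:1 ratio.

0.491; consistent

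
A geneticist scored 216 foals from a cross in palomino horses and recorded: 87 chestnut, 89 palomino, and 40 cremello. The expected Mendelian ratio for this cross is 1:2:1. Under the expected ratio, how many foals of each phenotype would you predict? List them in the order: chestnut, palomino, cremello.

54, 108, 54

Expected counts for N = 216 under a 1:2:1 ratio (total parts = 4):
  chestnut: 216 × 1/4 = 54
  palomino: 216 × 2/4 = 108
  cremello: 216 × 1/4 = 54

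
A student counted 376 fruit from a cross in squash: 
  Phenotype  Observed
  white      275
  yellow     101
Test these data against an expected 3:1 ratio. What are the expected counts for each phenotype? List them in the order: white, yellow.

The 3:1 ratio has 4 parts, so with N = 376 the expected counts are:
  white: 376 × 3/4 = 282
  yellow: 376 × 1/4 = 94

282, 94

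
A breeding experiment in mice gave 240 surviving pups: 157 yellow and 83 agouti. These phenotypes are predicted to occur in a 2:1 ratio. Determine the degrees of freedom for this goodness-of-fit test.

1

A goodness-of-fit test with 2 phenotype classes has df = 2 − 1 = 1.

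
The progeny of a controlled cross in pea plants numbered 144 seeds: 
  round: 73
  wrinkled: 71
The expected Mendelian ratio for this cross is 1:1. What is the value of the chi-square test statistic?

Total ratio parts = 2. Expected numbers out of 144:
  round: 144 × 1/2 = 72
  wrinkled: 144 × 1/2 = 72
χ² = Σ (O − E)² / E
  round: (73 − 72)² / 72 = 0.0139
  wrinkled: (71 − 72)² / 72 = 0.0139
χ² = 0.0139 + 0.0139 = 0.0278 ≈ 0.028

0.028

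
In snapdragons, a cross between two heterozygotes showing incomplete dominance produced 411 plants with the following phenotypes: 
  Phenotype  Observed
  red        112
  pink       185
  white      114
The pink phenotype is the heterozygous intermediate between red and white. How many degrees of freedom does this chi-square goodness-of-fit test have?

With incomplete dominance, a heterozygote × heterozygote cross gives a 1:2:1 phenotypic ratio.
A goodness-of-fit test with 3 phenotype classes has df = 3 − 1 = 2.

2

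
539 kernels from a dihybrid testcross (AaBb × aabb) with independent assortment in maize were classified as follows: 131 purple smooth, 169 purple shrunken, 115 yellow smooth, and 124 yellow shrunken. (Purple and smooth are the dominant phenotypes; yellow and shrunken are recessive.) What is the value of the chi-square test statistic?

A dihybrid testcross with independent assortment gives a 1:1:1:1 ratio.
Expected counts for N = 539 under a 1:1:1:1 ratio (total parts = 4):
  purple smooth: 539 × 1/4 = 134.75
  purple shrunken: 539 × 1/4 = 134.75
  yellow smooth: 539 × 1/4 = 134.75
  yellow shrunken: 539 × 1/4 = 134.75
χ² = Σ (O − E)² / E
  purple smooth: (131 − 134.75)² / 134.75 = 0.1044
  purple shrunken: (169 − 134.75)² / 134.75 = 8.7055
  yellow smooth: (115 − 134.75)² / 134.75 = 2.8947
  yellow shrunken: (124 − 134.75)² / 134.75 = 0.8576
χ² = 0.1044 + 8.7055 + 2.8947 + 0.8576 = 12.5622 ≈ 12.562

12.562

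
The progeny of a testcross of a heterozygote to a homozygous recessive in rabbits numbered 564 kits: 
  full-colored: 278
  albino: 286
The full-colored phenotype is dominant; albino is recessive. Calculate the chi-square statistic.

0.113

A testcross of a heterozygote (Aa × aa) gives a 1:1 phenotypic ratio.
The 1:1 ratio has 2 parts, so with N = 564 the expected counts are:
  full-colored: 564 × 1/2 = 282
  albino: 564 × 1/2 = 282
χ² = Σ (O − E)² / E
  full-colored: (278 − 282)² / 282 = 0.0567
  albino: (286 − 282)² / 282 = 0.0567
χ² = 0.0567 + 0.0567 = 0.1134 ≈ 0.113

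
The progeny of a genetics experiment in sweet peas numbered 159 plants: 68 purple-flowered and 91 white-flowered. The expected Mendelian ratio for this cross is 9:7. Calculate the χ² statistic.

The 9:7 ratio has 16 parts, so with N = 159 the expected counts are:
  purple-flowered: 159 × 9/16 = 89.4375
  white-flowered: 159 × 7/16 = 69.5625
χ² = Σ (O − E)² / E
  purple-flowered: (68 − 89.4375)² / 89.4375 = 5.1384
  white-flowered: (91 − 69.5625)² / 69.5625 = 6.6065
χ² = 5.1384 + 6.6065 = 11.7449 ≈ 11.745

11.745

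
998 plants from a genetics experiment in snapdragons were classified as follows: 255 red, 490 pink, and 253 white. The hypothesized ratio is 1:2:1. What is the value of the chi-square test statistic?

0.333

Total ratio parts = 4. Expected numbers out of 998:
  red: 998 × 1/4 = 249.5
  pink: 998 × 2/4 = 499
  white: 998 × 1/4 = 249.5
χ² = Σ (O − E)² / E
  red: (255 − 249.5)² / 249.5 = 0.1212
  pink: (490 − 499)² / 499 = 0.1623
  white: (253 − 249.5)² / 249.5 = 0.0491
χ² = 0.1212 + 0.1623 + 0.0491 = 0.3326 ≈ 0.333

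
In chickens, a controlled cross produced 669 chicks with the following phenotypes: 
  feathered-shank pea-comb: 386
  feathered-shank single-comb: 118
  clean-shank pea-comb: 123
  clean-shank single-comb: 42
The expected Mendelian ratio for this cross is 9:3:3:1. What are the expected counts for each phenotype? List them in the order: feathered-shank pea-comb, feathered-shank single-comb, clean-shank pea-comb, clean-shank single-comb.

Under the 9:3:3:1 hypothesis (Σ ratio = 16, N = 669):
  feathered-shank pea-comb: 669 × 9/16 = 376.3125
  feathered-shank single-comb: 669 × 3/16 = 125.4375
  clean-shank pea-comb: 669 × 3/16 = 125.4375
  clean-shank single-comb: 669 × 1/16 = 41.8125

376.3125, 125.4375, 125.4375, 41.8125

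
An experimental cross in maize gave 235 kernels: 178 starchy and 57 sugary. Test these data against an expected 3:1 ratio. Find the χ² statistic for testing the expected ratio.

The 3:1 ratio has 4 parts, so with N = 235 the expected counts are:
  starchy: 235 × 3/4 = 176.25
  sugary: 235 × 1/4 = 58.75
χ² = Σ (O − E)² / E
  starchy: (178 − 176.25)² / 176.25 = 0.0174
  sugary: (57 − 58.75)² / 58.75 = 0.0521
χ² = 0.0174 + 0.0521 = 0.0695 ≈ 0.070

0.070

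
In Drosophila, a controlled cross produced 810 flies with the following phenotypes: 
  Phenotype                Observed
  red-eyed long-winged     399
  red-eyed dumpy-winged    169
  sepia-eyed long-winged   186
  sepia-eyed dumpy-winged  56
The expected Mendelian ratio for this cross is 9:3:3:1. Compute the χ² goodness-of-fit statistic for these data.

Under the 9:3:3:1 hypothesis (Σ ratio = 16, N = 810):
  red-eyed long-winged: 810 × 9/16 = 455.625
  red-eyed dumpy-winged: 810 × 3/16 = 151.875
  sepia-eyed long-winged: 810 × 3/16 = 151.875
  sepia-eyed dumpy-winged: 810 × 1/16 = 50.625
χ² = Σ (O − E)² / E
  red-eyed long-winged: (399 − 455.625)² / 455.625 = 7.0373
  red-eyed dumpy-winged: (169 − 151.875)² / 151.875 = 1.9310
  sepia-eyed long-winged: (186 − 151.875)² / 151.875 = 7.6676
  sepia-eyed dumpy-winged: (56 − 50.625)² / 50.625 = 0.5707
χ² = 7.0373 + 1.9310 + 7.6676 + 0.5707 = 17.2066 ≈ 17.207

17.207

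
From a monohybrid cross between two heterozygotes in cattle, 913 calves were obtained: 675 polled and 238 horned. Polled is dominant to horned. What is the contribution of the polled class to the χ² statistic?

0.139

For a monohybrid cross between heterozygotes with complete dominance, the expected phenotypic ratio is 3:1.
Under the 3:1 hypothesis (Σ ratio = 4, N = 913):
  polled: 913 × 3/4 = 684.75
  horned: 913 × 1/4 = 228.25
Contribution of polled: (675 − 684.75)² / 684.75 = 0.1388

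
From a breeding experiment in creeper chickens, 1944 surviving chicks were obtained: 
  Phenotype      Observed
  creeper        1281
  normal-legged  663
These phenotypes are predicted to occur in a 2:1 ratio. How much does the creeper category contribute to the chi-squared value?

The 2:1 ratio has 3 parts, so with N = 1944 the expected counts are:
  creeper: 1944 × 2/3 = 1296
  normal-legged: 1944 × 1/3 = 648
Contribution of creeper: (1281 − 1296)² / 1296 = 0.1736

0.174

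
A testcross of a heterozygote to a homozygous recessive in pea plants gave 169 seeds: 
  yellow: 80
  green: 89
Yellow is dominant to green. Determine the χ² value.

A testcross of a heterozygote (Aa × aa) gives a 1:1 phenotypic ratio.
Expected counts for N = 169 under a 1:1 ratio (total parts = 2):
  yellow: 169 × 1/2 = 84.5
  green: 169 × 1/2 = 84.5
χ² = Σ (O − E)² / E
  yellow: (80 − 84.5)² / 84.5 = 0.2396
  green: (89 − 84.5)² / 84.5 = 0.2396
χ² = 0.2396 + 0.2396 = 0.4792 ≈ 0.479

0.479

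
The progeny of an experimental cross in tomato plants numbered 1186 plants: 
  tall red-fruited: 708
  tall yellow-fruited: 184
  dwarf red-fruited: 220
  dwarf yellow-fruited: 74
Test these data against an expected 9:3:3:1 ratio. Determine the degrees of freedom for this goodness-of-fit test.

A goodness-of-fit test with 4 phenotype classes has df = 4 − 1 = 3.

3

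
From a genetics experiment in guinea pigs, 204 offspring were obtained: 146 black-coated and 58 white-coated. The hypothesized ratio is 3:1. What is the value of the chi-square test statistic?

Under the 3:1 hypothesis (Σ ratio = 4, N = 204):
  black-coated: 204 × 3/4 = 153
  white-coated: 204 × 1/4 = 51
χ² = Σ (O − E)² / E
  black-coated: (146 − 153)² / 153 = 0.3203
  white-coated: (58 − 51)² / 51 = 0.9608
χ² = 0.3203 + 0.9608 = 1.2811 ≈ 1.281

1.281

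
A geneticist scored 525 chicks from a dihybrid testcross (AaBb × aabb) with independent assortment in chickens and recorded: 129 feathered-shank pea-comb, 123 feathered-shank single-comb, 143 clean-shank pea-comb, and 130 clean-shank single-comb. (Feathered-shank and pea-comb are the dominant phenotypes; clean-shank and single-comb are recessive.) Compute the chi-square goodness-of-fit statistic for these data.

1.621

A dihybrid testcross with independent assortment gives a 1:1:1:1 ratio.
Expected counts for N = 525 under a 1:1:1:1 ratio (total parts = 4):
  feathered-shank pea-comb: 525 × 1/4 = 131.25
  feathered-shank single-comb: 525 × 1/4 = 131.25
  clean-shank pea-comb: 525 × 1/4 = 131.25
  clean-shank single-comb: 525 × 1/4 = 131.25
χ² = Σ (O − E)² / E
  feathered-shank pea-comb: (129 − 131.25)² / 131.25 = 0.0386
  feathered-shank single-comb: (123 − 131.25)² / 131.25 = 0.5186
  clean-shank pea-comb: (143 − 131.25)² / 131.25 = 1.0519
  clean-shank single-comb: (130 − 131.25)² / 131.25 = 0.0119
χ² = 0.0386 + 0.5186 + 1.0519 + 0.0119 = 1.621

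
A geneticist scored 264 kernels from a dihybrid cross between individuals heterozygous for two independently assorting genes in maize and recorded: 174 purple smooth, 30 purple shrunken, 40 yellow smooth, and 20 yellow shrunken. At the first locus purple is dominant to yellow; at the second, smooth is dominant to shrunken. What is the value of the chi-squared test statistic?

14.626

A dihybrid F₂ with independent assortment and complete dominance at both loci gives a 9:3:3:1 phenotypic ratio.
Expected counts for N = 264 under a 9:3:3:1 ratio (total parts = 16):
  purple smooth: 264 × 9/16 = 148.5
  purple shrunken: 264 × 3/16 = 49.5
  yellow smooth: 264 × 3/16 = 49.5
  yellow shrunken: 264 × 1/16 = 16.5
χ² = Σ (O − E)² / E
  purple smooth: (174 − 148.5)² / 148.5 = 4.3788
  purple shrunken: (30 − 49.5)² / 49.5 = 7.6818
  yellow smooth: (40 − 49.5)² / 49.5 = 1.8232
  yellow shrunken: (20 − 16.5)² / 16.5 = 0.7424
χ² = 4.3788 + 7.6818 + 1.8232 + 0.7424 = 14.6262 ≈ 14.626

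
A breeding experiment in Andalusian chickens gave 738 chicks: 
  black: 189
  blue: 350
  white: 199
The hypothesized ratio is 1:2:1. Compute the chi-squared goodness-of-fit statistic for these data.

Total ratio parts = 4. Expected numbers out of 738:
  black: 738 × 1/4 = 184.5
  blue: 738 × 2/4 = 369
  white: 738 × 1/4 = 184.5
χ² = Σ (O − E)² / E
  black: (189 − 184.5)² / 184.5 = 0.1098
  blue: (350 − 369)² / 369 = 0.9783
  white: (199 − 184.5)² / 184.5 = 1.1396
χ² = 0.1098 + 0.9783 + 1.1396 = 2.2277 ≈ 2.228

2.228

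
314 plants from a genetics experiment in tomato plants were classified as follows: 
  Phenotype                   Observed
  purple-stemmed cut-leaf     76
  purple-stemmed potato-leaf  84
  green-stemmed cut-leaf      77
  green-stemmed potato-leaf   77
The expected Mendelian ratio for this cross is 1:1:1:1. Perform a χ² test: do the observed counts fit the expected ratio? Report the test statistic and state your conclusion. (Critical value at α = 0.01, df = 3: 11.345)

0.522; consistent

Under the 1:1:1:1 hypothesis (Σ ratio = 4, N = 314):
  purple-stemmed cut-leaf: 314 × 1/4 = 78.5
  purple-stemmed potato-leaf: 314 × 1/4 = 78.5
  green-stemmed cut-leaf: 314 × 1/4 = 78.5
  green-stemmed potato-leaf: 314 × 1/4 = 78.5
χ² = Σ (O − E)² / E
  purple-stemmed cut-leaf: (76 − 78.5)² / 78.5 = 0.0796
  purple-stemmed potato-leaf: (84 − 78.5)² / 78.5 = 0.3854
  green-stemmed cut-leaf: (77 − 78.5)² / 78.5 = 0.0287
  green-stemmed potato-leaf: (77 − 78.5)² / 78.5 = 0.0287
χ² = 0.0796 + 0.3854 + 0.0287 + 0.0287 = 0.5224 ≈ 0.522
Degrees of freedom = 4 − 1 = 3; critical value at α = 0.01 is 11.345.
Since 0.522 < 11.345, we fail to reject the null hypothesis — the data are consistent with the 1:1:1:1 ratio.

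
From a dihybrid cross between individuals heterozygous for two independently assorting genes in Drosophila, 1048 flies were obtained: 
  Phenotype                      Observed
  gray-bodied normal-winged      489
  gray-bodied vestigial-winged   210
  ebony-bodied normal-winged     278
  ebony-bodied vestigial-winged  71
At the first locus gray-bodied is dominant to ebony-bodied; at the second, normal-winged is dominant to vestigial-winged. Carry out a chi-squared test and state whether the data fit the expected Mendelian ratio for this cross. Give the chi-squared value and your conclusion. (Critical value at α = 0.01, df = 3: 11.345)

52.326; not consistent

A dihybrid F₂ with independent assortment and complete dominance at both loci gives a 9:3:3:1 phenotypic ratio.
Under the 9:3:3:1 hypothesis (Σ ratio = 16, N = 1048):
  gray-bodied normal-winged: 1048 × 9/16 = 589.5
  gray-bodied vestigial-winged: 1048 × 3/16 = 196.5
  ebony-bodied normal-winged: 1048 × 3/16 = 196.5
  ebony-bodied vestigial-winged: 1048 × 1/16 = 65.5
χ² = Σ (O − E)² / E
  gray-bodied normal-winged: (489 − 589.5)² / 589.5 = 17.1336
  gray-bodied vestigial-winged: (210 − 196.5)² / 196.5 = 0.9275
  ebony-bodied normal-winged: (278 − 196.5)² / 196.5 = 33.8028
  ebony-bodied vestigial-winged: (71 − 65.5)² / 65.5 = 0.4618
χ² = 17.1336 + 0.9275 + 33.8028 + 0.4618 = 52.3257 ≈ 52.326
Degrees of freedom = 4 − 1 = 3; critical value at α = 0.01 is 11.345.
Since 52.326 > 11.345, we reject the null hypothesis — the data do not fit the 9:3:3:1 ratio.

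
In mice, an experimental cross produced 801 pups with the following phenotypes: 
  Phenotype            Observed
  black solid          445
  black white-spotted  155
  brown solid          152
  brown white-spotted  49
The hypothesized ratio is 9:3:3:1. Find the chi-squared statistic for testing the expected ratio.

0.267

Under the 9:3:3:1 hypothesis (Σ ratio = 16, N = 801):
  black solid: 801 × 9/16 = 450.5625
  black white-spotted: 801 × 3/16 = 150.1875
  brown solid: 801 × 3/16 = 150.1875
  brown white-spotted: 801 × 1/16 = 50.0625
χ² = Σ (O − E)² / E
  black solid: (445 − 450.5625)² / 450.5625 = 0.0687
  black white-spotted: (155 − 150.1875)² / 150.1875 = 0.1542
  brown solid: (152 − 150.1875)² / 150.1875 = 0.0219
  brown white-spotted: (49 − 50.0625)² / 50.0625 = 0.0225
χ² = 0.0687 + 0.1542 + 0.0219 + 0.0225 = 0.2673 ≈ 0.267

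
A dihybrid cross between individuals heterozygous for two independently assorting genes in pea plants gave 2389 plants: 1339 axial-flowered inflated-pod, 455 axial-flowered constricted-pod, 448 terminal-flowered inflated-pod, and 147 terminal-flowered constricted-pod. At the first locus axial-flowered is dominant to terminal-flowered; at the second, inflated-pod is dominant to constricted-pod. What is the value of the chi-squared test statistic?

0.164

A dihybrid F₂ with independent assortment and complete dominance at both loci gives a 9:3:3:1 phenotypic ratio.
Total ratio parts = 16. Expected numbers out of 2389:
  axial-flowered inflated-pod: 2389 × 9/16 = 1343.8125
  axial-flowered constricted-pod: 2389 × 3/16 = 447.9375
  terminal-flowered inflated-pod: 2389 × 3/16 = 447.9375
  terminal-flowered constricted-pod: 2389 × 1/16 = 149.3125
χ² = Σ (O − E)² / E
  axial-flowered inflated-pod: (1339 − 1343.8125)² / 1343.8125 = 0.0172
  axial-flowered constricted-pod: (455 − 447.9375)² / 447.9375 = 0.1114
  terminal-flowered inflated-pod: (448 − 447.9375)² / 447.9375 = 0.0000
  terminal-flowered constricted-pod: (147 − 149.3125)² / 149.3125 = 0.0358
χ² = 0.0172 + 0.1114 + 0.0000 + 0.0358 = 0.1644 ≈ 0.164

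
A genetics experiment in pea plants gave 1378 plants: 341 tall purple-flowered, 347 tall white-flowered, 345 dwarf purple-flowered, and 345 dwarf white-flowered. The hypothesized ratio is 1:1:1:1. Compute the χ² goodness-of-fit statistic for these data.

Total ratio parts = 4. Expected numbers out of 1378:
  tall purple-flowered: 1378 × 1/4 = 344.5
  tall white-flowered: 1378 × 1/4 = 344.5
  dwarf purple-flowered: 1378 × 1/4 = 344.5
  dwarf white-flowered: 1378 × 1/4 = 344.5
χ² = Σ (O − E)² / E
  tall purple-flowered: (341 − 344.5)² / 344.5 = 0.0356
  tall white-flowered: (347 − 344.5)² / 344.5 = 0.0181
  dwarf purple-flowered: (345 − 344.5)² / 344.5 = 0.0007
  dwarf white-flowered: (345 − 344.5)² / 344.5 = 0.0007
χ² = 0.0356 + 0.0181 + 0.0007 + 0.0007 = 0.0551 ≈ 0.055

0.055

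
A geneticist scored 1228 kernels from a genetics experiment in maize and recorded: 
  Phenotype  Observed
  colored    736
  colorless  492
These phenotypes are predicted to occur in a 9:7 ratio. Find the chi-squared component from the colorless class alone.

3.811

The 9:7 ratio has 16 parts, so with N = 1228 the expected counts are:
  colored: 1228 × 9/16 = 690.75
  colorless: 1228 × 7/16 = 537.25
Contribution of colorless: (492 − 537.25)² / 537.25 = 3.8112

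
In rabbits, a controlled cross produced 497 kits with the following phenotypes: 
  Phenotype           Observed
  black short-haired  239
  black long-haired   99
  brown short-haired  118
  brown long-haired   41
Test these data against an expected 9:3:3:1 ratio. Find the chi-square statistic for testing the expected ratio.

16.034

Under the 9:3:3:1 hypothesis (Σ ratio = 16, N = 497):
  black short-haired: 497 × 9/16 = 279.5625
  black long-haired: 497 × 3/16 = 93.1875
  brown short-haired: 497 × 3/16 = 93.1875
  brown long-haired: 497 × 1/16 = 31.0625
χ² = Σ (O − E)² / E
  black short-haired: (239 − 279.5625)² / 279.5625 = 5.8853
  black long-haired: (99 − 93.1875)² / 93.1875 = 0.3626
  brown short-haired: (118 − 93.1875)² / 93.1875 = 6.6067
  brown long-haired: (41 − 31.0625)² / 31.0625 = 3.1792
χ² = 5.8853 + 0.3626 + 6.6067 + 3.1792 = 16.0338 ≈ 16.034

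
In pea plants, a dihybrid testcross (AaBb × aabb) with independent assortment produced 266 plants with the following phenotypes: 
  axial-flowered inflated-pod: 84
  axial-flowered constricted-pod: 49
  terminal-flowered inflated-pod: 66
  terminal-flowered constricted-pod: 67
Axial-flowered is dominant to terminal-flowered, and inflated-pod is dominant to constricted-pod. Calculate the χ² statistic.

9.218

A dihybrid testcross with independent assortment gives a 1:1:1:1 ratio.
Total ratio parts = 4. Expected numbers out of 266:
  axial-flowered inflated-pod: 266 × 1/4 = 66.5
  axial-flowered constricted-pod: 266 × 1/4 = 66.5
  terminal-flowered inflated-pod: 266 × 1/4 = 66.5
  terminal-flowered constricted-pod: 266 × 1/4 = 66.5
χ² = Σ (O − E)² / E
  axial-flowered inflated-pod: (84 − 66.5)² / 66.5 = 4.6053
  axial-flowered constricted-pod: (49 − 66.5)² / 66.5 = 4.6053
  terminal-flowered inflated-pod: (66 − 66.5)² / 66.5 = 0.0038
  terminal-flowered constricted-pod: (67 − 66.5)² / 66.5 = 0.0038
χ² = 4.6053 + 4.6053 + 0.0038 + 0.0038 = 9.2182 ≈ 9.218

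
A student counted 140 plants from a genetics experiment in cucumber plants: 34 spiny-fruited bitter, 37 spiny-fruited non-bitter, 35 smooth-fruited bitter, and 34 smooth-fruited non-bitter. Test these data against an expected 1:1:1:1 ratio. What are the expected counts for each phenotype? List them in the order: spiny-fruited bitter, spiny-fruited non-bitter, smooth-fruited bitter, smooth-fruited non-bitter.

Total ratio parts = 4. Expected numbers out of 140:
  spiny-fruited bitter: 140 × 1/4 = 35
  spiny-fruited non-bitter: 140 × 1/4 = 35
  smooth-fruited bitter: 140 × 1/4 = 35
  smooth-fruited non-bitter: 140 × 1/4 = 35

35, 35, 35, 35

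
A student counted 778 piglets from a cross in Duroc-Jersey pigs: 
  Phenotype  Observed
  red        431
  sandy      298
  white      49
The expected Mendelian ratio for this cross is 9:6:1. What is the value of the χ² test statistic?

Total ratio parts = 16. Expected numbers out of 778:
  red: 778 × 9/16 = 437.625
  sandy: 778 × 6/16 = 291.75
  white: 778 × 1/16 = 48.625
χ² = Σ (O − E)² / E
  red: (431 − 437.625)² / 437.625 = 0.1003
  sandy: (298 − 291.75)² / 291.75 = 0.1339
  white: (49 − 48.625)² / 48.625 = 0.0029
χ² = 0.1003 + 0.1339 + 0.0029 = 0.2371 ≈ 0.237

0.237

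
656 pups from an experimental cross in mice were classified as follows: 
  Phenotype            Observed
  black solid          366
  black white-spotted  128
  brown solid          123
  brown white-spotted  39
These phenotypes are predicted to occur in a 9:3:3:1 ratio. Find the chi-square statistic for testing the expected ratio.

Expected counts for N = 656 under a 9:3:3:1 ratio (total parts = 16):
  black solid: 656 × 9/16 = 369
  black white-spotted: 656 × 3/16 = 123
  brown solid: 656 × 3/16 = 123
  brown white-spotted: 656 × 1/16 = 41
χ² = Σ (O − E)² / E
  black solid: (366 − 369)² / 369 = 0.0244
  black white-spotted: (128 − 123)² / 123 = 0.2033
  brown solid: (123 − 123)² / 123 = 0.0000
  brown white-spotted: (39 − 41)² / 41 = 0.0976
χ² = 0.0244 + 0.2033 + 0.0000 + 0.0976 = 0.3253 ≈ 0.325

0.325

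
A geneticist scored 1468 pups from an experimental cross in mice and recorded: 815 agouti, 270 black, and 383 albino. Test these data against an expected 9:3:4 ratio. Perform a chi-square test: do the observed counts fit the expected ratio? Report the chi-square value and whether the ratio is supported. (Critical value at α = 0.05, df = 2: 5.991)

Under the 9:3:4 hypothesis (Σ ratio = 16, N = 1468):
  agouti: 1468 × 9/16 = 825.75
  black: 1468 × 3/16 = 275.25
  albino: 1468 × 4/16 = 367
χ² = Σ (O − E)² / E
  agouti: (815 − 825.75)² / 825.75 = 0.1399
  black: (270 − 275.25)² / 275.25 = 0.1001
  albino: (383 − 367)² / 367 = 0.6975
χ² = 0.1399 + 0.1001 + 0.6975 = 0.9375 ≈ 0.938
Degrees of freedom = 3 − 1 = 2; critical value at α = 0.05 is 5.991.
Since 0.938 < 5.991, we fail to reject the null hypothesis — the data are consistent with the 9:3:4 ratio.

0.938; consistent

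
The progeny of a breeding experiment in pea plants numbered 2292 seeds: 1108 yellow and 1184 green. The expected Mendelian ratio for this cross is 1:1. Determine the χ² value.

2.520

Expected counts for N = 2292 under a 1:1 ratio (total parts = 2):
  yellow: 2292 × 1/2 = 1146
  green: 2292 × 1/2 = 1146
χ² = Σ (O − E)² / E
  yellow: (1108 − 1146)² / 1146 = 1.2600
  green: (1184 − 1146)² / 1146 = 1.2600
χ² = 1.2600 + 1.2600 = 2.520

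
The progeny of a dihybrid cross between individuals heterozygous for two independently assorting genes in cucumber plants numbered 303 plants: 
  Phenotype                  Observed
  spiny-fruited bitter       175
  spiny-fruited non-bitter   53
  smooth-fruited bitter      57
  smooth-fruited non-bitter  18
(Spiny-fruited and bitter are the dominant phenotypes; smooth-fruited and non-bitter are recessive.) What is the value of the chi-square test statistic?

0.425

A dihybrid F₂ with independent assortment and complete dominance at both loci gives a 9:3:3:1 phenotypic ratio.
The 9:3:3:1 ratio has 16 parts, so with N = 303 the expected counts are:
  spiny-fruited bitter: 303 × 9/16 = 170.4375
  spiny-fruited non-bitter: 303 × 3/16 = 56.8125
  smooth-fruited bitter: 303 × 3/16 = 56.8125
  smooth-fruited non-bitter: 303 × 1/16 = 18.9375
χ² = Σ (O − E)² / E
  spiny-fruited bitter: (175 − 170.4375)² / 170.4375 = 0.1221
  spiny-fruited non-bitter: (53 − 56.8125)² / 56.8125 = 0.2558
  smooth-fruited bitter: (57 − 56.8125)² / 56.8125 = 0.0006
  smooth-fruited non-bitter: (18 − 18.9375)² / 18.9375 = 0.0464
χ² = 0.1221 + 0.2558 + 0.0006 + 0.0464 = 0.4249 ≈ 0.425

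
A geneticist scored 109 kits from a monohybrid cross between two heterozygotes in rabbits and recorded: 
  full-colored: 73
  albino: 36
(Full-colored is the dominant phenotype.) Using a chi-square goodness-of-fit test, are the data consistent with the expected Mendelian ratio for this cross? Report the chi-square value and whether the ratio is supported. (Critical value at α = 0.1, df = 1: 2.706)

3.746; not consistent

For a monohybrid cross between heterozygotes with complete dominance, the expected phenotypic ratio is 3:1.
Total ratio parts = 4. Expected numbers out of 109:
  full-colored: 109 × 3/4 = 81.75
  albino: 109 × 1/4 = 27.25
χ² = Σ (O − E)² / E
  full-colored: (73 − 81.75)² / 81.75 = 0.9365
  albino: (36 − 27.25)² / 27.25 = 2.8096
χ² = 0.9365 + 2.8096 = 3.7461 ≈ 3.746
Degrees of freedom = 2 − 1 = 1; critical value at α = 0.1 is 2.706.
Since 3.746 > 2.706, we reject the null hypothesis — the data do not fit the 3:1 ratio.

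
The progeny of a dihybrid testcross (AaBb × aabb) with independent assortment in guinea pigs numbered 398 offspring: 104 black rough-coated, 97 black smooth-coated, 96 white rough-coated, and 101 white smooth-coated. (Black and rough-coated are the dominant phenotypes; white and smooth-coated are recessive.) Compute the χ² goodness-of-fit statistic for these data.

0.412

A dihybrid testcross with independent assortment gives a 1:1:1:1 ratio.
Expected counts for N = 398 under a 1:1:1:1 ratio (total parts = 4):
  black rough-coated: 398 × 1/4 = 99.5
  black smooth-coated: 398 × 1/4 = 99.5
  white rough-coated: 398 × 1/4 = 99.5
  white smooth-coated: 398 × 1/4 = 99.5
χ² = Σ (O − E)² / E
  black rough-coated: (104 − 99.5)² / 99.5 = 0.2035
  black smooth-coated: (97 − 99.5)² / 99.5 = 0.0628
  white rough-coated: (96 − 99.5)² / 99.5 = 0.1231
  white smooth-coated: (101 − 99.5)² / 99.5 = 0.0226
χ² = 0.2035 + 0.0628 + 0.1231 + 0.0226 = 0.412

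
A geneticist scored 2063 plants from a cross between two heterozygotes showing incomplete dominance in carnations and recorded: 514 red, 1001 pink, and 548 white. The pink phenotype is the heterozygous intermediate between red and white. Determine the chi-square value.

With incomplete dominance, a heterozygote × heterozygote cross gives a 1:2:1 phenotypic ratio.
Total ratio parts = 4. Expected numbers out of 2063:
  red: 2063 × 1/4 = 515.75
  pink: 2063 × 2/4 = 1031.5
  white: 2063 × 1/4 = 515.75
χ² = Σ (O − E)² / E
  red: (514 − 515.75)² / 515.75 = 0.0059
  pink: (1001 − 1031.5)² / 1031.5 = 0.9018
  white: (548 − 515.75)² / 515.75 = 2.0166
χ² = 0.0059 + 0.9018 + 2.0166 = 2.9243 ≈ 2.924

2.924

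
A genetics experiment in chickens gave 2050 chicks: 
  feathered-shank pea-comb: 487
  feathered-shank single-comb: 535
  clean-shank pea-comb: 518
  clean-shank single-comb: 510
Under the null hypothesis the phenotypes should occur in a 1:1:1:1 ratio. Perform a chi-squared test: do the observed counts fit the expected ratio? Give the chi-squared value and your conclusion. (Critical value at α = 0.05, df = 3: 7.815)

2.328; consistent

Total ratio parts = 4. Expected numbers out of 2050:
  feathered-shank pea-comb: 2050 × 1/4 = 512.5
  feathered-shank single-comb: 2050 × 1/4 = 512.5
  clean-shank pea-comb: 2050 × 1/4 = 512.5
  clean-shank single-comb: 2050 × 1/4 = 512.5
χ² = Σ (O − E)² / E
  feathered-shank pea-comb: (487 − 512.5)² / 512.5 = 1.2688
  feathered-shank single-comb: (535 − 512.5)² / 512.5 = 0.9878
  clean-shank pea-comb: (518 − 512.5)² / 512.5 = 0.0590
  clean-shank single-comb: (510 − 512.5)² / 512.5 = 0.0122
χ² = 1.2688 + 0.9878 + 0.0590 + 0.0122 = 2.3278 ≈ 2.328
Degrees of freedom = 4 − 1 = 3; critical value at α = 0.05 is 7.815.
Since 2.328 < 7.815, we fail to reject the null hypothesis — the data are consistent with the 1:1:1:1 ratio.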